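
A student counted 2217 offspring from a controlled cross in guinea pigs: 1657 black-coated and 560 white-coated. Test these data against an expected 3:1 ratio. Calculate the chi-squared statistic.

0.080

Total ratio parts = 4. Expected numbers out of 2217:
  black-coated: 2217 × 3/4 = 1662.75
  white-coated: 2217 × 1/4 = 554.25
χ² = Σ (O − E)² / E
  black-coated: (1657 − 1662.75)² / 1662.75 = 0.0199
  white-coated: (560 − 554.25)² / 554.25 = 0.0597
χ² = 0.0199 + 0.0597 = 0.0796 ≈ 0.080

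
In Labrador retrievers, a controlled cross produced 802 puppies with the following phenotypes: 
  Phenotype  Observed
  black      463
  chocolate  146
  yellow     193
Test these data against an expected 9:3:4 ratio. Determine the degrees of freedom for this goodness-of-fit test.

A goodness-of-fit test with 3 phenotype classes has df = 3 − 1 = 2.

2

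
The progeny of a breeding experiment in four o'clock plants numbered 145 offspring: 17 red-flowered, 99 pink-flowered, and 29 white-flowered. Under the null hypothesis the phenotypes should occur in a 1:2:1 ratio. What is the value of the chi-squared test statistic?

21.359

The 1:2:1 ratio has 4 parts, so with N = 145 the expected counts are:
  red-flowered: 145 × 1/4 = 36.25
  pink-flowered: 145 × 2/4 = 72.5
  white-flowered: 145 × 1/4 = 36.25
χ² = Σ (O − E)² / E
  red-flowered: (17 − 36.25)² / 36.25 = 10.2224
  pink-flowered: (99 − 72.5)² / 72.5 = 9.6862
  white-flowered: (29 − 36.25)² / 36.25 = 1.4500
χ² = 10.2224 + 9.6862 + 1.4500 = 21.3586 ≈ 21.359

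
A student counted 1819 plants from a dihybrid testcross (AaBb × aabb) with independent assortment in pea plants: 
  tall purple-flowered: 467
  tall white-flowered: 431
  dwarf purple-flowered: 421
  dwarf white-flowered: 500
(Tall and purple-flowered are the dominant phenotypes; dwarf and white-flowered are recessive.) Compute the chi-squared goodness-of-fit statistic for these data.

A dihybrid testcross with independent assortment gives a 1:1:1:1 ratio.
Under the 1:1:1:1 hypothesis (Σ ratio = 4, N = 1819):
  tall purple-flowered: 1819 × 1/4 = 454.75
  tall white-flowered: 1819 × 1/4 = 454.75
  dwarf purple-flowered: 1819 × 1/4 = 454.75
  dwarf white-flowered: 1819 × 1/4 = 454.75
χ² = Σ (O − E)² / E
  tall purple-flowered: (467 − 454.75)² / 454.75 = 0.3300
  tall white-flowered: (431 − 454.75)² / 454.75 = 1.2404
  dwarf purple-flowered: (421 − 454.75)² / 454.75 = 2.5048
  dwarf white-flowered: (500 − 454.75)² / 454.75 = 4.5026
χ² = 0.3300 + 1.2404 + 2.5048 + 4.5026 = 8.5778 ≈ 8.578

8.578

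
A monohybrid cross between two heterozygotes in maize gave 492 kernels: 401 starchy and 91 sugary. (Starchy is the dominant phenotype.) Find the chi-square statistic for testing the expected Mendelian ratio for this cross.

11.100

For a monohybrid cross between heterozygotes with complete dominance, the expected phenotypic ratio is 3:1.
The 3:1 ratio has 4 parts, so with N = 492 the expected counts are:
  starchy: 492 × 3/4 = 369
  sugary: 492 × 1/4 = 123
χ² = Σ (O − E)² / E
  starchy: (401 − 369)² / 369 = 2.7751
  sugary: (91 − 123)² / 123 = 8.3252
χ² = 2.7751 + 8.3252 = 11.1003 ≈ 11.100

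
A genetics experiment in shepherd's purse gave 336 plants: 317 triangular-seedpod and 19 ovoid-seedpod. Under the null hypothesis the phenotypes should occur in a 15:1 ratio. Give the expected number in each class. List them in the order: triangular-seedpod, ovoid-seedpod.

315, 21

Expected counts for N = 336 under a 15:1 ratio (total parts = 16):
  triangular-seedpod: 336 × 15/16 = 315
  ovoid-seedpod: 336 × 1/16 = 21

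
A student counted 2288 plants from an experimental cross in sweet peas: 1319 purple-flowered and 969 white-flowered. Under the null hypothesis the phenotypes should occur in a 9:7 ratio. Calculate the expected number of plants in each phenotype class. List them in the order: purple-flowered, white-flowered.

1287, 1001

Total ratio parts = 16. Expected numbers out of 2288:
  purple-flowered: 2288 × 9/16 = 1287
  white-flowered: 2288 × 7/16 = 1001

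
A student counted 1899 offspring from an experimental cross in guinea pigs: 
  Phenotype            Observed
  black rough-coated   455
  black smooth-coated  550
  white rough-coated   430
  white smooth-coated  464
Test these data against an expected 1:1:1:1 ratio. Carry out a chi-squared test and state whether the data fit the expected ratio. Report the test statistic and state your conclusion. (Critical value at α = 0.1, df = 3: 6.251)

17.211; not consistent

Under the 1:1:1:1 hypothesis (Σ ratio = 4, N = 1899):
  black rough-coated: 1899 × 1/4 = 474.75
  black smooth-coated: 1899 × 1/4 = 474.75
  white rough-coated: 1899 × 1/4 = 474.75
  white smooth-coated: 1899 × 1/4 = 474.75
χ² = Σ (O − E)² / E
  black rough-coated: (455 − 474.75)² / 474.75 = 0.8216
  black smooth-coated: (550 − 474.75)² / 474.75 = 11.9275
  white rough-coated: (430 − 474.75)² / 474.75 = 4.2181
  white smooth-coated: (464 − 474.75)² / 474.75 = 0.2434
χ² = 0.8216 + 11.9275 + 4.2181 + 0.2434 = 17.2106 ≈ 17.211
Degrees of freedom = 4 − 1 = 3; critical value at α = 0.1 is 6.251.
Since 17.211 > 6.251, we reject the null hypothesis — the data do not fit the 1:1:1:1 ratio.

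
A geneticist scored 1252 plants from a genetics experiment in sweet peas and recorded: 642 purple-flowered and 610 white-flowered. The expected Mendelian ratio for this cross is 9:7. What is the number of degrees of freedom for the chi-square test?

A goodness-of-fit test with 2 phenotype classes has df = 2 − 1 = 1.

1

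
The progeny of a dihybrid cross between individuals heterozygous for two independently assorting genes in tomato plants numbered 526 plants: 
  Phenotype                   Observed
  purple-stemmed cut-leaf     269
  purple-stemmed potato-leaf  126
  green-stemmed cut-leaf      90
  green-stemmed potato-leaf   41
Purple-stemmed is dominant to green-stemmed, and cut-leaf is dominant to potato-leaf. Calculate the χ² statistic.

12.802

A dihybrid F₂ with independent assortment and complete dominance at both loci gives a 9:3:3:1 phenotypic ratio.
Under the 9:3:3:1 hypothesis (Σ ratio = 16, N = 526):
  purple-stemmed cut-leaf: 526 × 9/16 = 295.875
  purple-stemmed potato-leaf: 526 × 3/16 = 98.625
  green-stemmed cut-leaf: 526 × 3/16 = 98.625
  green-stemmed potato-leaf: 526 × 1/16 = 32.875
χ² = Σ (O − E)² / E
  purple-stemmed cut-leaf: (269 − 295.875)² / 295.875 = 2.4411
  purple-stemmed potato-leaf: (126 − 98.625)² / 98.625 = 7.5984
  green-stemmed cut-leaf: (90 − 98.625)² / 98.625 = 0.7543
  green-stemmed potato-leaf: (41 − 32.875)² / 32.875 = 2.0081
χ² = 2.4411 + 7.5984 + 0.7543 + 2.0081 = 12.8019 ≈ 12.802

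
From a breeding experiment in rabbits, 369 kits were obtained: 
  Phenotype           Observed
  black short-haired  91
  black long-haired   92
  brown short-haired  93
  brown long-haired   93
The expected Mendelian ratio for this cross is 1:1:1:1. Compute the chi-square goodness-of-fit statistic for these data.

0.030

Under the 1:1:1:1 hypothesis (Σ ratio = 4, N = 369):
  black short-haired: 369 × 1/4 = 92.25
  black long-haired: 369 × 1/4 = 92.25
  brown short-haired: 369 × 1/4 = 92.25
  brown long-haired: 369 × 1/4 = 92.25
χ² = Σ (O − E)² / E
  black short-haired: (91 − 92.25)² / 92.25 = 0.0169
  black long-haired: (92 − 92.25)² / 92.25 = 0.0007
  brown short-haired: (93 − 92.25)² / 92.25 = 0.0061
  brown long-haired: (93 − 92.25)² / 92.25 = 0.0061
χ² = 0.0169 + 0.0007 + 0.0061 + 0.0061 = 0.0298 ≈ 0.030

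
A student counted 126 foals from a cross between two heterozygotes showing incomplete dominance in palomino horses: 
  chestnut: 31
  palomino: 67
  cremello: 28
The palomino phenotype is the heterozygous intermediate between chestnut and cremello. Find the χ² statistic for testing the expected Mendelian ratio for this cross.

With incomplete dominance, a heterozygote × heterozygote cross gives a 1:2:1 phenotypic ratio.
Total ratio parts = 4. Expected numbers out of 126:
  chestnut: 126 × 1/4 = 31.5
  palomino: 126 × 2/4 = 63
  cremello: 126 × 1/4 = 31.5
χ² = Σ (O − E)² / E
  chestnut: (31 − 31.5)² / 31.5 = 0.0079
  palomino: (67 − 63)² / 63 = 0.2540
  cremello: (28 − 31.5)² / 31.5 = 0.3889
χ² = 0.0079 + 0.2540 + 0.3889 = 0.6508 ≈ 0.651

0.651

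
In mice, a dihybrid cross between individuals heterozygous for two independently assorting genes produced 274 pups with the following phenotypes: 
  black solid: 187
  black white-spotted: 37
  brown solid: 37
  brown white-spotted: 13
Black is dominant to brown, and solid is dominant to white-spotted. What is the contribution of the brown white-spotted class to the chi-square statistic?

0.994

A dihybrid F₂ with independent assortment and complete dominance at both loci gives a 9:3:3:1 phenotypic ratio.
The 9:3:3:1 ratio has 16 parts, so with N = 274 the expected counts are:
  black solid: 274 × 9/16 = 154.125
  black white-spotted: 274 × 3/16 = 51.375
  brown solid: 274 × 3/16 = 51.375
  brown white-spotted: 274 × 1/16 = 17.125
Contribution of brown white-spotted: (13 − 17.125)² / 17.125 = 0.9936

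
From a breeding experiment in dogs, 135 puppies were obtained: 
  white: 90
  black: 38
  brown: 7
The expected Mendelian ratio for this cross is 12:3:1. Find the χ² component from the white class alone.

1.250

Total ratio parts = 16. Expected numbers out of 135:
  white: 135 × 12/16 = 101.25
  black: 135 × 3/16 = 25.3125
  brown: 135 × 1/16 = 8.4375
Contribution of white: (90 − 101.25)² / 101.25 = 1.2500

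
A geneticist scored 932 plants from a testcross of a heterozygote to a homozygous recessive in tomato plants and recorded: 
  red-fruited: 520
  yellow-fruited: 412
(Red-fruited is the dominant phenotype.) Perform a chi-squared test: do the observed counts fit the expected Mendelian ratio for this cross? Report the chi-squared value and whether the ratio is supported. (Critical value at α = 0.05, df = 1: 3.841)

12.515; not consistent

A testcross of a heterozygote (Aa × aa) gives a 1:1 phenotypic ratio.
Total ratio parts = 2. Expected numbers out of 932:
  red-fruited: 932 × 1/2 = 466
  yellow-fruited: 932 × 1/2 = 466
χ² = Σ (O − E)² / E
  red-fruited: (520 − 466)² / 466 = 6.2575
  yellow-fruited: (412 − 466)² / 466 = 6.2575
χ² = 6.2575 + 6.2575 = 12.515
Degrees of freedom = 2 − 1 = 1; critical value at α = 0.05 is 3.841.
Since 12.515 > 3.841, we reject the null hypothesis — the data do not fit the 1:1 ratio.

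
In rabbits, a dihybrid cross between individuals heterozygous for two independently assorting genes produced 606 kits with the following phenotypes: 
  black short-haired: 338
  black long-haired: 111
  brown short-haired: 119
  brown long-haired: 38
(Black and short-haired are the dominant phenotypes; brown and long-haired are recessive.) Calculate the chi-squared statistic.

A dihybrid F₂ with independent assortment and complete dominance at both loci gives a 9:3:3:1 phenotypic ratio.
Expected counts for N = 606 under a 9:3:3:1 ratio (total parts = 16):
  black short-haired: 606 × 9/16 = 340.875
  black long-haired: 606 × 3/16 = 113.625
  brown short-haired: 606 × 3/16 = 113.625
  brown long-haired: 606 × 1/16 = 37.875
χ² = Σ (O − E)² / E
  black short-haired: (338 − 340.875)² / 340.875 = 0.0242
  black long-haired: (111 − 113.625)² / 113.625 = 0.0606
  brown short-haired: (119 − 113.625)² / 113.625 = 0.2543
  brown long-haired: (38 − 37.875)² / 37.875 = 0.0004
χ² = 0.0242 + 0.0606 + 0.2543 + 0.0004 = 0.3395 ≈ 0.340

0.340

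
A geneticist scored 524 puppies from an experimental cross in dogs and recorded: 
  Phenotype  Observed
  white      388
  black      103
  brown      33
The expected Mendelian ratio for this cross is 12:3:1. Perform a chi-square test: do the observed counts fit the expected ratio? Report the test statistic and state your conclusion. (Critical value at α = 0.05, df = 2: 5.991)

0.295; consistent

Under the 12:3:1 hypothesis (Σ ratio = 16, N = 524):
  white: 524 × 12/16 = 393
  black: 524 × 3/16 = 98.25
  brown: 524 × 1/16 = 32.75
χ² = Σ (O − E)² / E
  white: (388 − 393)² / 393 = 0.0636
  black: (103 − 98.25)² / 98.25 = 0.2296
  brown: (33 − 32.75)² / 32.75 = 0.0019
χ² = 0.0636 + 0.2296 + 0.0019 = 0.2951 ≈ 0.295
Degrees of freedom = 3 − 1 = 2; critical value at α = 0.05 is 5.991.
Since 0.295 < 5.991, we fail to reject the null hypothesis — the data are consistent with the 12:3:1 ratio.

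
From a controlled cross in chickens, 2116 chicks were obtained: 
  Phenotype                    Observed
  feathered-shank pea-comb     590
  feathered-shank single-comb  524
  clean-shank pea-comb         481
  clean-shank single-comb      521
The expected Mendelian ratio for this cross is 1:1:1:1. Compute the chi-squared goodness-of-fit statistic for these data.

Expected counts for N = 2116 under a 1:1:1:1 ratio (total parts = 4):
  feathered-shank pea-comb: 2116 × 1/4 = 529
  feathered-shank single-comb: 2116 × 1/4 = 529
  clean-shank pea-comb: 2116 × 1/4 = 529
  clean-shank single-comb: 2116 × 1/4 = 529
χ² = Σ (O − E)² / E
  feathered-shank pea-comb: (590 − 529)² / 529 = 7.0340
  feathered-shank single-comb: (524 − 529)² / 529 = 0.0473
  clean-shank pea-comb: (481 − 529)² / 529 = 4.3554
  clean-shank single-comb: (521 − 529)² / 529 = 0.1210
χ² = 7.0340 + 0.0473 + 4.3554 + 0.1210 = 11.5577 ≈ 11.558

11.558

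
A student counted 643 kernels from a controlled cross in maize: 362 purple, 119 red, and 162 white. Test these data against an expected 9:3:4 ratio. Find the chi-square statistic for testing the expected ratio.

Under the 9:3:4 hypothesis (Σ ratio = 16, N = 643):
  purple: 643 × 9/16 = 361.6875
  red: 643 × 3/16 = 120.5625
  white: 643 × 4/16 = 160.75
χ² = Σ (O − E)² / E
  purple: (362 − 361.6875)² / 361.6875 = 0.0003
  red: (119 − 120.5625)² / 120.5625 = 0.0203
  white: (162 − 160.75)² / 160.75 = 0.0097
χ² = 0.0003 + 0.0203 + 0.0097 = 0.0303 ≈ 0.030

0.030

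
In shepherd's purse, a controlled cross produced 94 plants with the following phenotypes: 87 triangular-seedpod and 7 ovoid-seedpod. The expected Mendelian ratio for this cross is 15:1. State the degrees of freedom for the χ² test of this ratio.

A goodness-of-fit test with 2 phenotype classes has df = 2 − 1 = 1.

1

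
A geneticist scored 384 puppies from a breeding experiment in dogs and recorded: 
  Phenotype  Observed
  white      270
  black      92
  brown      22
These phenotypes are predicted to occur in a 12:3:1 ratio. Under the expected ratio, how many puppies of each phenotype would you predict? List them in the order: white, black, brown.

288, 72, 24

Expected counts for N = 384 under a 12:3:1 ratio (total parts = 16):
  white: 384 × 12/16 = 288
  black: 384 × 3/16 = 72
  brown: 384 × 1/16 = 24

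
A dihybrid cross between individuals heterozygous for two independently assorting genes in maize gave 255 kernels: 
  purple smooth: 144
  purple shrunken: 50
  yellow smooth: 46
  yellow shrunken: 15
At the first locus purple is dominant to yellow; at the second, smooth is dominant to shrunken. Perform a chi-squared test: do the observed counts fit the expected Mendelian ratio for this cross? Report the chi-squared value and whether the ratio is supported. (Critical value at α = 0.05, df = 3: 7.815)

0.226; consistent

A dihybrid F₂ with independent assortment and complete dominance at both loci gives a 9:3:3:1 phenotypic ratio.
The 9:3:3:1 ratio has 16 parts, so with N = 255 the expected counts are:
  purple smooth: 255 × 9/16 = 143.4375
  purple shrunken: 255 × 3/16 = 47.8125
  yellow smooth: 255 × 3/16 = 47.8125
  yellow shrunken: 255 × 1/16 = 15.9375
χ² = Σ (O − E)² / E
  purple smooth: (144 − 143.4375)² / 143.4375 = 0.0022
  purple shrunken: (50 − 47.8125)² / 47.8125 = 0.1001
  yellow smooth: (46 − 47.8125)² / 47.8125 = 0.0687
  yellow shrunken: (15 − 15.9375)² / 15.9375 = 0.0551
χ² = 0.0022 + 0.1001 + 0.0687 + 0.0551 = 0.2261 ≈ 0.226
Degrees of freedom = 4 − 1 = 3; critical value at α = 0.05 is 7.815.
Since 0.226 < 7.815, we fail to reject the null hypothesis — the data are consistent with the 9:3:3:1 ratio.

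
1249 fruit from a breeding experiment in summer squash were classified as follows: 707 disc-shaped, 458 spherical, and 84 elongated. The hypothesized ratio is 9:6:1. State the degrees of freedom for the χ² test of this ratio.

2

A goodness-of-fit test with 3 phenotype classes has df = 3 − 1 = 2.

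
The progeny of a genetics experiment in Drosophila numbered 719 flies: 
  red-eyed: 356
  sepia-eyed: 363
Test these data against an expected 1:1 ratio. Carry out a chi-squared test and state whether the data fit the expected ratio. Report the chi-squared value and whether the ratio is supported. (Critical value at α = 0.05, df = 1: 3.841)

Expected counts for N = 719 under a 1:1 ratio (total parts = 2):
  red-eyed: 719 × 1/2 = 359.5
  sepia-eyed: 719 × 1/2 = 359.5
χ² = Σ (O − E)² / E
  red-eyed: (356 − 359.5)² / 359.5 = 0.0341
  sepia-eyed: (363 − 359.5)² / 359.5 = 0.0341
χ² = 0.0341 + 0.0341 = 0.0682 ≈ 0.068
Degrees of freedom = 2 − 1 = 1; critical value at α = 0.05 is 3.841.
Since 0.068 < 3.841, we fail to reject the null hypothesis — the data are consistent with the 1:1 ratio.

0.068; consistent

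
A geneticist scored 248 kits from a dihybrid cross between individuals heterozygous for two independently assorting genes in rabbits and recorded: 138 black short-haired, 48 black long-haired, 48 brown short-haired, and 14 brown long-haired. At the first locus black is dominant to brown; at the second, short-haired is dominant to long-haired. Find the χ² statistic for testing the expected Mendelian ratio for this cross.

A dihybrid F₂ with independent assortment and complete dominance at both loci gives a 9:3:3:1 phenotypic ratio.
Expected counts for N = 248 under a 9:3:3:1 ratio (total parts = 16):
  black short-haired: 248 × 9/16 = 139.5
  black long-haired: 248 × 3/16 = 46.5
  brown short-haired: 248 × 3/16 = 46.5
  brown long-haired: 248 × 1/16 = 15.5
χ² = Σ (O − E)² / E
  black short-haired: (138 − 139.5)² / 139.5 = 0.0161
  black long-haired: (48 − 46.5)² / 46.5 = 0.0484
  brown short-haired: (48 − 46.5)² / 46.5 = 0.0484
  brown long-haired: (14 − 15.5)² / 15.5 = 0.1452
χ² = 0.0161 + 0.0484 + 0.0484 + 0.1452 = 0.2581 ≈ 0.258

0.258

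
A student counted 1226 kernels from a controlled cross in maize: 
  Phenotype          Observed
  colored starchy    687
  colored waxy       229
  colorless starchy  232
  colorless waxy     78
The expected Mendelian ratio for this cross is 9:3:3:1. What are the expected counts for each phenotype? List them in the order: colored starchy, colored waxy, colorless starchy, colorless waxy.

689.625, 229.875, 229.875, 76.625

Total ratio parts = 16. Expected numbers out of 1226:
  colored starchy: 1226 × 9/16 = 689.625
  colored waxy: 1226 × 3/16 = 229.875
  colorless starchy: 1226 × 3/16 = 229.875
  colorless waxy: 1226 × 1/16 = 76.625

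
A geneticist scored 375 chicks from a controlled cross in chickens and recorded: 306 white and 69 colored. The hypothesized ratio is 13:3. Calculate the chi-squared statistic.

0.030

Expected counts for N = 375 under a 13:3 ratio (total parts = 16):
  white: 375 × 13/16 = 304.6875
  colored: 375 × 3/16 = 70.3125
χ² = Σ (O − E)² / E
  white: (306 − 304.6875)² / 304.6875 = 0.0057
  colored: (69 − 70.3125)² / 70.3125 = 0.0245
χ² = 0.0057 + 0.0245 = 0.0302 ≈ 0.030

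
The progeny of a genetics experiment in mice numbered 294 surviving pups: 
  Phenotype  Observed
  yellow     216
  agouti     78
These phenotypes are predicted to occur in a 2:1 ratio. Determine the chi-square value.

6.122

The 2:1 ratio has 3 parts, so with N = 294 the expected counts are:
  yellow: 294 × 2/3 = 196
  agouti: 294 × 1/3 = 98
χ² = Σ (O − E)² / E
  yellow: (216 − 196)² / 196 = 2.0408
  agouti: (78 − 98)² / 98 = 4.0816
χ² = 2.0408 + 4.0816 = 6.1224 ≈ 6.122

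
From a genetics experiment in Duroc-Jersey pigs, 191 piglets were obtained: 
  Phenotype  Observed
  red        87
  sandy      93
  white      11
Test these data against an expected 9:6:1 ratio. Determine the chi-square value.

Under the 9:6:1 hypothesis (Σ ratio = 16, N = 191):
  red: 191 × 9/16 = 107.4375
  sandy: 191 × 6/16 = 71.625
  white: 191 × 1/16 = 11.9375
χ² = Σ (O − E)² / E
  red: (87 − 107.4375)² / 107.4375 = 3.8878
  sandy: (93 − 71.625)² / 71.625 = 6.3789
  white: (11 − 11.9375)² / 11.9375 = 0.0736
χ² = 3.8878 + 6.3789 + 0.0736 = 10.3403 ≈ 10.340

10.340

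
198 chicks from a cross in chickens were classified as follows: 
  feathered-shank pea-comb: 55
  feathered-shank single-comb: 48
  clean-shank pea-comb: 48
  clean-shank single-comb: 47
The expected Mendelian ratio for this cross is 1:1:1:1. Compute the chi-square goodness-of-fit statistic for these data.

Under the 1:1:1:1 hypothesis (Σ ratio = 4, N = 198):
  feathered-shank pea-comb: 198 × 1/4 = 49.5
  feathered-shank single-comb: 198 × 1/4 = 49.5
  clean-shank pea-comb: 198 × 1/4 = 49.5
  clean-shank single-comb: 198 × 1/4 = 49.5
χ² = Σ (O − E)² / E
  feathered-shank pea-comb: (55 − 49.5)² / 49.5 = 0.6111
  feathered-shank single-comb: (48 − 49.5)² / 49.5 = 0.0455
  clean-shank pea-comb: (48 − 49.5)² / 49.5 = 0.0455
  clean-shank single-comb: (47 − 49.5)² / 49.5 = 0.1263
χ² = 0.6111 + 0.0455 + 0.0455 + 0.1263 = 0.8284 ≈ 0.828

0.828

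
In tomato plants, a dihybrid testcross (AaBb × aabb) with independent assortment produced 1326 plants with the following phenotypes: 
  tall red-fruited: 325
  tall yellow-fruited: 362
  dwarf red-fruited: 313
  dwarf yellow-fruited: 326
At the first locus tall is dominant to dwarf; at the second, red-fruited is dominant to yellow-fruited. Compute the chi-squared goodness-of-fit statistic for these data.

4.057

A dihybrid testcross with independent assortment gives a 1:1:1:1 ratio.
Expected counts for N = 1326 under a 1:1:1:1 ratio (total parts = 4):
  tall red-fruited: 1326 × 1/4 = 331.5
  tall yellow-fruited: 1326 × 1/4 = 331.5
  dwarf red-fruited: 1326 × 1/4 = 331.5
  dwarf yellow-fruited: 1326 × 1/4 = 331.5
χ² = Σ (O − E)² / E
  tall red-fruited: (325 − 331.5)² / 331.5 = 0.1275
  tall yellow-fruited: (362 − 331.5)² / 331.5 = 2.8062
  dwarf red-fruited: (313 − 331.5)² / 331.5 = 1.0324
  dwarf yellow-fruited: (326 − 331.5)² / 331.5 = 0.0913
χ² = 0.1275 + 2.8062 + 1.0324 + 0.0913 = 4.0574 ≈ 4.057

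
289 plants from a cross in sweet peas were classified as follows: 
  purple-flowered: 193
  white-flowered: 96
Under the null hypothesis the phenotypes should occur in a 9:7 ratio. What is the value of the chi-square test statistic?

13.026

The 9:7 ratio has 16 parts, so with N = 289 the expected counts are:
  purple-flowered: 289 × 9/16 = 162.5625
  white-flowered: 289 × 7/16 = 126.4375
χ² = Σ (O − E)² / E
  purple-flowered: (193 − 162.5625)² / 162.5625 = 5.6990
  white-flowered: (96 − 126.4375)² / 126.4375 = 7.3273
χ² = 5.6990 + 7.3273 = 13.0263 ≈ 13.026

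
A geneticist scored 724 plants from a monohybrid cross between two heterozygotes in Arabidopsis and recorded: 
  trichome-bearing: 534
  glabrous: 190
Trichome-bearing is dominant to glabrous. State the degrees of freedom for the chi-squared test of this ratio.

For a monohybrid cross between heterozygotes with complete dominance, the expected phenotypic ratio is 3:1.
A goodness-of-fit test with 2 phenotype classes has df = 2 − 1 = 1.

1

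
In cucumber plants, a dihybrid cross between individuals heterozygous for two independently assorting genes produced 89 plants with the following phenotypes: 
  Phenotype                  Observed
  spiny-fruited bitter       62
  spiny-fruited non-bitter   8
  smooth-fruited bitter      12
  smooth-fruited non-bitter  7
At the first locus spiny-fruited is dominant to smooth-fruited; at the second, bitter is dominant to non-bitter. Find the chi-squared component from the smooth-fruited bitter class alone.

A dihybrid F₂ with independent assortment and complete dominance at both loci gives a 9:3:3:1 phenotypic ratio.
Total ratio parts = 16. Expected numbers out of 89:
  spiny-fruited bitter: 89 × 9/16 = 50.0625
  spiny-fruited non-bitter: 89 × 3/16 = 16.6875
  smooth-fruited bitter: 89 × 3/16 = 16.6875
  smooth-fruited non-bitter: 89 × 1/16 = 5.5625
Contribution of smooth-fruited bitter: (12 − 16.6875)² / 16.6875 = 1.3167

1.317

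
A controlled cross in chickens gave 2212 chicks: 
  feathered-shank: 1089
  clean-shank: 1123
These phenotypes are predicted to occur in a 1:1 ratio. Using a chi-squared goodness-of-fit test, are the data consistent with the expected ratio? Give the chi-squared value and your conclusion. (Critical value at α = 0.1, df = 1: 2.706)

Total ratio parts = 2. Expected numbers out of 2212:
  feathered-shank: 2212 × 1/2 = 1106
  clean-shank: 2212 × 1/2 = 1106
χ² = Σ (O − E)² / E
  feathered-shank: (1089 − 1106)² / 1106 = 0.2613
  clean-shank: (1123 − 1106)² / 1106 = 0.2613
χ² = 0.2613 + 0.2613 = 0.5226 ≈ 0.523
Degrees of freedom = 2 − 1 = 1; critical value at α = 0.1 is 2.706.
Since 0.523 < 2.706, we fail to reject the null hypothesis — the data are consistent with the 1:1 ratio.

0.523; consistent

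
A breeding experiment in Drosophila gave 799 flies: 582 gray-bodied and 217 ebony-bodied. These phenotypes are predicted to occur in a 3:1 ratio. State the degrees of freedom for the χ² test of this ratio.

1

A goodness-of-fit test with 2 phenotype classes has df = 2 − 1 = 1.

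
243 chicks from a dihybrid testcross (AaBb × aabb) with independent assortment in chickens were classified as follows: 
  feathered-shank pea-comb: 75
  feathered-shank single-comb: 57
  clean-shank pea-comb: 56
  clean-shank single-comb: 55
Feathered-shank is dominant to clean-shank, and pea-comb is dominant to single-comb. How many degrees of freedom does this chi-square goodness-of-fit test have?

3

A dihybrid testcross with independent assortment gives a 1:1:1:1 ratio.
A goodness-of-fit test with 4 phenotype classes has df = 4 − 1 = 3.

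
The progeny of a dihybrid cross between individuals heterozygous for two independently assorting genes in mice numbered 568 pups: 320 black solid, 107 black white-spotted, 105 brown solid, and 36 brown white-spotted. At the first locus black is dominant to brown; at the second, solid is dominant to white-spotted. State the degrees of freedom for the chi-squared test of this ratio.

A dihybrid F₂ with independent assortment and complete dominance at both loci gives a 9:3:3:1 phenotypic ratio.
A goodness-of-fit test with 4 phenotype classes has df = 4 − 1 = 3.

3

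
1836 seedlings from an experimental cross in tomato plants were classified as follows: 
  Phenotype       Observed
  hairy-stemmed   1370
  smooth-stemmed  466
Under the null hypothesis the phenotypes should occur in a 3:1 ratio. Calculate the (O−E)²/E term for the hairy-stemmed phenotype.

The 3:1 ratio has 4 parts, so with N = 1836 the expected counts are:
  hairy-stemmed: 1836 × 3/4 = 1377
  smooth-stemmed: 1836 × 1/4 = 459
Contribution of hairy-stemmed: (1370 − 1377)² / 1377 = 0.0356

0.036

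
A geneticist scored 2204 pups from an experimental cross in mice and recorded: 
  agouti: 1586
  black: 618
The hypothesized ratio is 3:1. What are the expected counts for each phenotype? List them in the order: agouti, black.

1653, 551

The 3:1 ratio has 4 parts, so with N = 2204 the expected counts are:
  agouti: 2204 × 3/4 = 1653
  black: 2204 × 1/4 = 551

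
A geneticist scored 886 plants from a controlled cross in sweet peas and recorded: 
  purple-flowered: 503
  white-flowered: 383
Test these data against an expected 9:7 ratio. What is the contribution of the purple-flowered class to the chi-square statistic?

0.043

Total ratio parts = 16. Expected numbers out of 886:
  purple-flowered: 886 × 9/16 = 498.375
  white-flowered: 886 × 7/16 = 387.625
Contribution of purple-flowered: (503 − 498.375)² / 498.375 = 0.0429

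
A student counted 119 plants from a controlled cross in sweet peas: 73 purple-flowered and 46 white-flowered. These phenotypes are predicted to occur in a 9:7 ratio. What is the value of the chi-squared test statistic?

1.255

The 9:7 ratio has 16 parts, so with N = 119 the expected counts are:
  purple-flowered: 119 × 9/16 = 66.9375
  white-flowered: 119 × 7/16 = 52.0625
χ² = Σ (O − E)² / E
  purple-flowered: (73 − 66.9375)² / 66.9375 = 0.5491
  white-flowered: (46 − 52.0625)² / 52.0625 = 0.7060
χ² = 0.5491 + 0.7060 = 1.2551 ≈ 1.255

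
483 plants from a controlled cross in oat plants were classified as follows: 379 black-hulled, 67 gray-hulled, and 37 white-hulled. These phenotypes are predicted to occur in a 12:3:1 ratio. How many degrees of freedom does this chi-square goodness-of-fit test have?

2

A goodness-of-fit test with 3 phenotype classes has df = 3 − 1 = 2.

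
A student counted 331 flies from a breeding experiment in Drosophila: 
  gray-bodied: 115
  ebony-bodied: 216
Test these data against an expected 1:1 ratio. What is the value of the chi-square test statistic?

The 1:1 ratio has 2 parts, so with N = 331 the expected counts are:
  gray-bodied: 331 × 1/2 = 165.5
  ebony-bodied: 331 × 1/2 = 165.5
χ² = Σ (O − E)² / E
  gray-bodied: (115 − 165.5)² / 165.5 = 15.4094
  ebony-bodied: (216 − 165.5)² / 165.5 = 15.4094
χ² = 15.4094 + 15.4094 = 30.8188 ≈ 30.819

30.819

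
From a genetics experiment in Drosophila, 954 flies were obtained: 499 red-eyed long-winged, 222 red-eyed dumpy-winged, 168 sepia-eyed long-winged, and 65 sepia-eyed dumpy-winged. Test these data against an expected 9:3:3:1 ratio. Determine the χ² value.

14.181

Total ratio parts = 16. Expected numbers out of 954:
  red-eyed long-winged: 954 × 9/16 = 536.625
  red-eyed dumpy-winged: 954 × 3/16 = 178.875
  sepia-eyed long-winged: 954 × 3/16 = 178.875
  sepia-eyed dumpy-winged: 954 × 1/16 = 59.625
χ² = Σ (O − E)² / E
  red-eyed long-winged: (499 − 536.625)² / 536.625 = 2.6380
  red-eyed dumpy-winged: (222 − 178.875)² / 178.875 = 10.3970
  sepia-eyed long-winged: (168 − 178.875)² / 178.875 = 0.6612
  sepia-eyed dumpy-winged: (65 − 59.625)² / 59.625 = 0.4845
χ² = 2.6380 + 10.3970 + 0.6612 + 0.4845 = 14.1807 ≈ 14.181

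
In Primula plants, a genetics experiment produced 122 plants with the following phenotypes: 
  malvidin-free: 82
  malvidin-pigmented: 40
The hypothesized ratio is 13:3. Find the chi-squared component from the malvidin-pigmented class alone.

Expected counts for N = 122 under a 13:3 ratio (total parts = 16):
  malvidin-free: 122 × 13/16 = 99.125
  malvidin-pigmented: 122 × 3/16 = 22.875
Contribution of malvidin-pigmented: (40 − 22.875)² / 22.875 = 12.8204

12.820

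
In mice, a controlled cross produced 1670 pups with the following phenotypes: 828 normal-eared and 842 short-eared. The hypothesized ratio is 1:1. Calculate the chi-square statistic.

0.117

Total ratio parts = 2. Expected numbers out of 1670:
  normal-eared: 1670 × 1/2 = 835
  short-eared: 1670 × 1/2 = 835
χ² = Σ (O − E)² / E
  normal-eared: (828 − 835)² / 835 = 0.0587
  short-eared: (842 − 835)² / 835 = 0.0587
χ² = 0.0587 + 0.0587 = 0.1174 ≈ 0.117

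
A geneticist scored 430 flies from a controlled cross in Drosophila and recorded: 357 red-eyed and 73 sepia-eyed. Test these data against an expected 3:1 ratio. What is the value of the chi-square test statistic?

14.763

The 3:1 ratio has 4 parts, so with N = 430 the expected counts are:
  red-eyed: 430 × 3/4 = 322.5
  sepia-eyed: 430 × 1/4 = 107.5
χ² = Σ (O − E)² / E
  red-eyed: (357 − 322.5)² / 322.5 = 3.6907
  sepia-eyed: (73 − 107.5)² / 107.5 = 11.0721
χ² = 3.6907 + 11.0721 = 14.7628 ≈ 14.763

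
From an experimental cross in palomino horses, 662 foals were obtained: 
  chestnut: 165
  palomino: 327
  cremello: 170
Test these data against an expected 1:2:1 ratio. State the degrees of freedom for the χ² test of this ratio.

A goodness-of-fit test with 3 phenotype classes has df = 3 − 1 = 2.

2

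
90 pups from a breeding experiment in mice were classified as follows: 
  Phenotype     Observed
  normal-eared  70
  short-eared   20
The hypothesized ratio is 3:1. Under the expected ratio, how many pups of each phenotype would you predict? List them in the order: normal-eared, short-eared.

Total ratio parts = 4. Expected numbers out of 90:
  normal-eared: 90 × 3/4 = 67.5
  short-eared: 90 × 1/4 = 22.5

67.5, 22.5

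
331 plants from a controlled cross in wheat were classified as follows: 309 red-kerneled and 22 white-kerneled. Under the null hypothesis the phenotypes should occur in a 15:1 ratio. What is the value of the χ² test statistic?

0.089

The 15:1 ratio has 16 parts, so with N = 331 the expected counts are:
  red-kerneled: 331 × 15/16 = 310.3125
  white-kerneled: 331 × 1/16 = 20.6875
χ² = Σ (O − E)² / E
  red-kerneled: (309 − 310.3125)² / 310.3125 = 0.0056
  white-kerneled: (22 − 20.6875)² / 20.6875 = 0.0833
χ² = 0.0056 + 0.0833 = 0.0889 ≈ 0.089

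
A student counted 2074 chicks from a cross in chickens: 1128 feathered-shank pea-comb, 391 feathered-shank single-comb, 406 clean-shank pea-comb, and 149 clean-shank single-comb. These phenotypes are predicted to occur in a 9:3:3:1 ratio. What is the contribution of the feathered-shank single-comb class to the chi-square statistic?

Total ratio parts = 16. Expected numbers out of 2074:
  feathered-shank pea-comb: 2074 × 9/16 = 1166.625
  feathered-shank single-comb: 2074 × 3/16 = 388.875
  clean-shank pea-comb: 2074 × 3/16 = 388.875
  clean-shank single-comb: 2074 × 1/16 = 129.625
Contribution of feathered-shank single-comb: (391 − 388.875)² / 388.875 = 0.0116

0.012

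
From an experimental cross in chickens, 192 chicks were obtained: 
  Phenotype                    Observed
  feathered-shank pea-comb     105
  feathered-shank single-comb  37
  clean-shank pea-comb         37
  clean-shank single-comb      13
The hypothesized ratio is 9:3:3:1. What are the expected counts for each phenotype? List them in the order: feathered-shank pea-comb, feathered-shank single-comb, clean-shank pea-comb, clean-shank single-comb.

108, 36, 36, 12

Expected counts for N = 192 under a 9:3:3:1 ratio (total parts = 16):
  feathered-shank pea-comb: 192 × 9/16 = 108
  feathered-shank single-comb: 192 × 3/16 = 36
  clean-shank pea-comb: 192 × 3/16 = 36
  clean-shank single-comb: 192 × 1/16 = 12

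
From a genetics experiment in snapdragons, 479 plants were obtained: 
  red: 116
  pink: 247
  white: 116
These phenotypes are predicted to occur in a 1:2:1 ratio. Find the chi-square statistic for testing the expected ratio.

The 1:2:1 ratio has 4 parts, so with N = 479 the expected counts are:
  red: 479 × 1/4 = 119.75
  pink: 479 × 2/4 = 239.5
  white: 479 × 1/4 = 119.75
χ² = Σ (O − E)² / E
  red: (116 − 119.75)² / 119.75 = 0.1174
  pink: (247 − 239.5)² / 239.5 = 0.2349
  white: (116 − 119.75)² / 119.75 = 0.1174
χ² = 0.1174 + 0.2349 + 0.1174 = 0.4697 ≈ 0.470

0.470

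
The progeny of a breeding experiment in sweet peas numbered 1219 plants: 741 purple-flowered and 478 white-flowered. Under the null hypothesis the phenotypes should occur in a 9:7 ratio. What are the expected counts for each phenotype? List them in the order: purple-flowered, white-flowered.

Total ratio parts = 16. Expected numbers out of 1219:
  purple-flowered: 1219 × 9/16 = 685.6875
  white-flowered: 1219 × 7/16 = 533.3125

685.6875, 533.3125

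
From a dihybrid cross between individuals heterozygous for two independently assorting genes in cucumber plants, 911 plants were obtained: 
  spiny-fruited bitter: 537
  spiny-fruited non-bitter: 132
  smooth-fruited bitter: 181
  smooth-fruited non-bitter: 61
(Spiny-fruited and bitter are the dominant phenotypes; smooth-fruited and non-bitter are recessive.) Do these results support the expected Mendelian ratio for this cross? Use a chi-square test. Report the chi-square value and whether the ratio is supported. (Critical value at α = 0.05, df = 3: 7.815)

10.894; not consistent

A dihybrid F₂ with independent assortment and complete dominance at both loci gives a 9:3:3:1 phenotypic ratio.
Expected counts for N = 911 under a 9:3:3:1 ratio (total parts = 16):
  spiny-fruited bitter: 911 × 9/16 = 512.4375
  spiny-fruited non-bitter: 911 × 3/16 = 170.8125
  smooth-fruited bitter: 911 × 3/16 = 170.8125
  smooth-fruited non-bitter: 911 × 1/16 = 56.9375
χ² = Σ (O − E)² / E
  spiny-fruited bitter: (537 − 512.4375)² / 512.4375 = 1.1773
  spiny-fruited non-bitter: (132 − 170.8125)² / 170.8125 = 8.8191
  smooth-fruited bitter: (181 − 170.8125)² / 170.8125 = 0.6076
  smooth-fruited non-bitter: (61 − 56.9375)² / 56.9375 = 0.2899
χ² = 1.1773 + 8.8191 + 0.6076 + 0.2899 = 10.8939 ≈ 10.894
Degrees of freedom = 4 − 1 = 3; critical value at α = 0.05 is 7.815.
Since 10.894 > 7.815, we reject the null hypothesis — the data do not fit the 9:3:3:1 ratio.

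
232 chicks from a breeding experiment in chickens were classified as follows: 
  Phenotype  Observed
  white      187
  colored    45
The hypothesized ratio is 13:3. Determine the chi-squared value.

0.064

The 13:3 ratio has 16 parts, so with N = 232 the expected counts are:
  white: 232 × 13/16 = 188.5
  colored: 232 × 3/16 = 43.5
χ² = Σ (O − E)² / E
  white: (187 − 188.5)² / 188.5 = 0.0119
  colored: (45 − 43.5)² / 43.5 = 0.0517
χ² = 0.0119 + 0.0517 = 0.0636 ≈ 0.064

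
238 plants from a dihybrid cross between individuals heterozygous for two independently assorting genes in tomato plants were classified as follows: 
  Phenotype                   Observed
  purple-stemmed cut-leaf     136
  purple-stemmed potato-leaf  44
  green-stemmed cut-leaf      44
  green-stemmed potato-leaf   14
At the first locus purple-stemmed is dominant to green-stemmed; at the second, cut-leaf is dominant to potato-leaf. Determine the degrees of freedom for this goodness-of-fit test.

A dihybrid F₂ with independent assortment and complete dominance at both loci gives a 9:3:3:1 phenotypic ratio.
A goodness-of-fit test with 4 phenotype classes has df = 4 − 1 = 3.

3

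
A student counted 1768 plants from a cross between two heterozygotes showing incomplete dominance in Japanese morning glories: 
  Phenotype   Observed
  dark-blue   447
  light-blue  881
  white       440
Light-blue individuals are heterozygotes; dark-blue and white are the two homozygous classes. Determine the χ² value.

With incomplete dominance, a heterozygote × heterozygote cross gives a 1:2:1 phenotypic ratio.
Total ratio parts = 4. Expected numbers out of 1768:
  dark-blue: 1768 × 1/4 = 442
  light-blue: 1768 × 2/4 = 884
  white: 1768 × 1/4 = 442
χ² = Σ (O − E)² / E
  dark-blue: (447 − 442)² / 442 = 0.0566
  light-blue: (881 − 884)² / 884 = 0.0102
  white: (440 − 442)² / 442 = 0.0090
χ² = 0.0566 + 0.0102 + 0.0090 = 0.0758 ≈ 0.076

0.076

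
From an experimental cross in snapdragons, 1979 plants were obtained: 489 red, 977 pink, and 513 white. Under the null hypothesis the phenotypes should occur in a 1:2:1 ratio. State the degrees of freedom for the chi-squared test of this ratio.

2

A goodness-of-fit test with 3 phenotype classes has df = 3 − 1 = 2.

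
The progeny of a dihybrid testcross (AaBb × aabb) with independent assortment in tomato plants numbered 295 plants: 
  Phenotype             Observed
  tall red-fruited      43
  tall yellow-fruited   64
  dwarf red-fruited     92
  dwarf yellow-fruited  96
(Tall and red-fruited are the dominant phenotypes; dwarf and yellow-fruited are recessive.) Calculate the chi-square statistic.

A dihybrid testcross with independent assortment gives a 1:1:1:1 ratio.
Expected counts for N = 295 under a 1:1:1:1 ratio (total parts = 4):
  tall red-fruited: 295 × 1/4 = 73.75
  tall yellow-fruited: 295 × 1/4 = 73.75
  dwarf red-fruited: 295 × 1/4 = 73.75
  dwarf yellow-fruited: 295 × 1/4 = 73.75
χ² = Σ (O − E)² / E
  tall red-fruited: (43 − 73.75)² / 73.75 = 12.8212
  tall yellow-fruited: (64 − 73.75)² / 73.75 = 1.2890
  dwarf red-fruited: (92 − 73.75)² / 73.75 = 4.5161
  dwarf yellow-fruited: (96 − 73.75)² / 73.75 = 6.7127
χ² = 12.8212 + 1.2890 + 4.5161 + 6.7127 = 25.339

25.339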